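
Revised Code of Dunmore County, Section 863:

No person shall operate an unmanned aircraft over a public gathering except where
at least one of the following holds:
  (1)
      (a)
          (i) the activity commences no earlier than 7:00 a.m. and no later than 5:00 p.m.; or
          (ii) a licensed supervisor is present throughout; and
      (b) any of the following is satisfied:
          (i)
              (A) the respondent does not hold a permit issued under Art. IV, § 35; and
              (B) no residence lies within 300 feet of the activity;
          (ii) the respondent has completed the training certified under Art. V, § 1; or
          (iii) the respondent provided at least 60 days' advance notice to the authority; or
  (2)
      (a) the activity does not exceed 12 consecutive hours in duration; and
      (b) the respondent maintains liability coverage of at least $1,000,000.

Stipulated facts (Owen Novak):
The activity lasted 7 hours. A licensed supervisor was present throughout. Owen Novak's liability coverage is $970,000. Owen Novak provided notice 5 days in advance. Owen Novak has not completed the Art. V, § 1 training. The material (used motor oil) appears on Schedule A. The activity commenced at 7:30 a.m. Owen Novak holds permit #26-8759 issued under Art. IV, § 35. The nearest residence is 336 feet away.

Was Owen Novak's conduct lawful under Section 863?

(i) start within hours — met.
(ii) supervisor present — satisfied.
So (a) is satisfied (T OR T).
(A) not (holds permit) — fails.
(B) no residence in 300 ft — met.
(i): F AND T → false.
(ii) training certified — not satisfied.
(iii) ≥60 days' notice — fails.
So (b) is not satisfied (F OR F OR F).
So (1) is not satisfied (T AND F).
(a) ≤ 12 hrs duration — holds.
(b) coverage ≥ $1,000,000 — not met.
So (2) is not satisfied (T AND F).
Overall: F OR F → false.

No — unlawful.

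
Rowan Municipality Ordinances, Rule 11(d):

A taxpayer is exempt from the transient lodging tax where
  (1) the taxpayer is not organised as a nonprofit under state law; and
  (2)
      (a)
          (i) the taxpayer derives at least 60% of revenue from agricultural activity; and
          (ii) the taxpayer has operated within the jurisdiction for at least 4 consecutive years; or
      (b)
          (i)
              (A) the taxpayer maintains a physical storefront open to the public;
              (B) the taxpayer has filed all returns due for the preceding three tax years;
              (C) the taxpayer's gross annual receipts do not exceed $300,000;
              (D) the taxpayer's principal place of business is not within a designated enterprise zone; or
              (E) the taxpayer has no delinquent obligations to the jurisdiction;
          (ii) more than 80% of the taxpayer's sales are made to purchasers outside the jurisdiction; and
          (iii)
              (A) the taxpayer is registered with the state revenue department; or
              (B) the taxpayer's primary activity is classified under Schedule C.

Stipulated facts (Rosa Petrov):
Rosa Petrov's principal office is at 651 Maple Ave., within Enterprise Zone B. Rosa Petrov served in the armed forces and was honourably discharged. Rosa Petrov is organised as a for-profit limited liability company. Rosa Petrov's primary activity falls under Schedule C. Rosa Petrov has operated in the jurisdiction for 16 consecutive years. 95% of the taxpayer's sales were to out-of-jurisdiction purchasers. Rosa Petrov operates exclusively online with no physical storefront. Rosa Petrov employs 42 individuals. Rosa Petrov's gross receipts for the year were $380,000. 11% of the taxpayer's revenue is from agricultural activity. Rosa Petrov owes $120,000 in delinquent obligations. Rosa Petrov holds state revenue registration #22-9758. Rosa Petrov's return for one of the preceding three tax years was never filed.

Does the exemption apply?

(1) not (nonprofit) — met.
(i) ≥60% agricultural — not satisfied.
(ii) ≥ 4 yrs in jurisdiction — met.
(a) = F AND T = false.
(A) has storefront — not satisfied.
(B) returns current — not satisfied.
(C) receipts ≤ $300,000 — not satisfied.
(D) not (in enterprise zone) — fails.
(E) no delinquency — fails.
(i): F OR F OR F OR F OR F → false.
(ii) >80% out-of-jur. sales — met.
(A) state-registered — met.
(B) Schedule C activity — met.
(iii): T OR T → true.
(b): F AND T AND T → false.
(2): F OR F → false.
So Overall is not satisfied (T AND F).

No — not exempt.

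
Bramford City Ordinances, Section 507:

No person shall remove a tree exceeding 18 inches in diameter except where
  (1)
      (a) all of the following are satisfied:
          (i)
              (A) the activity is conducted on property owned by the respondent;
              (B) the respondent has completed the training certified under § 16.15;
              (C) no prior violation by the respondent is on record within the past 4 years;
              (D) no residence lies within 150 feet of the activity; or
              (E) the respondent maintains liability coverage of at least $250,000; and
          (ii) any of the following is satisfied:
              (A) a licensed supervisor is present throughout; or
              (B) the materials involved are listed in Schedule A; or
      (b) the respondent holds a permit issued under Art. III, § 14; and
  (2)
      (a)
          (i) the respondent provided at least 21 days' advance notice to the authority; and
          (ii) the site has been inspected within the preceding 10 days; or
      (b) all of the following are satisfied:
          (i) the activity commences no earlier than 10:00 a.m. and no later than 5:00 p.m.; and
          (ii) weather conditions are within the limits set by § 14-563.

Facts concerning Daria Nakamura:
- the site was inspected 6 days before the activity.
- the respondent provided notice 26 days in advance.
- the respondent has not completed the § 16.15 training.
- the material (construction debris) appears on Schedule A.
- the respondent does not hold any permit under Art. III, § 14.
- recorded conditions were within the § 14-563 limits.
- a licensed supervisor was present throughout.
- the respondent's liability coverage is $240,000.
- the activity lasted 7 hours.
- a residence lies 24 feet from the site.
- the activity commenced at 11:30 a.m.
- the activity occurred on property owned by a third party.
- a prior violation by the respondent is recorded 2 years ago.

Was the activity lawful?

No — unlawful.

(A) own property — not met.
(B) training certified — not satisfied.
(C) no prior violation — fails.
(D) no residence in 150 ft — not met.
(E) coverage ≥ $250,000 — not satisfied.
(i): F OR F OR F OR F OR F → false.
(A) supervisor present — satisfied.
(B) Schedule A material — satisfied.
(ii) = T OR T = true.
So (a) is not satisfied (F AND T).
(b) holds permit — not met.
(1): F OR F → false.
(i) ≥21 days' notice — holds.
(ii) site inspected — satisfied.
(a): T AND T → true.
(i) start within hours — holds.
(ii) weather ok — met.
(b): T AND T → true.
(2) = T OR T = true.
Overall = F AND T = false.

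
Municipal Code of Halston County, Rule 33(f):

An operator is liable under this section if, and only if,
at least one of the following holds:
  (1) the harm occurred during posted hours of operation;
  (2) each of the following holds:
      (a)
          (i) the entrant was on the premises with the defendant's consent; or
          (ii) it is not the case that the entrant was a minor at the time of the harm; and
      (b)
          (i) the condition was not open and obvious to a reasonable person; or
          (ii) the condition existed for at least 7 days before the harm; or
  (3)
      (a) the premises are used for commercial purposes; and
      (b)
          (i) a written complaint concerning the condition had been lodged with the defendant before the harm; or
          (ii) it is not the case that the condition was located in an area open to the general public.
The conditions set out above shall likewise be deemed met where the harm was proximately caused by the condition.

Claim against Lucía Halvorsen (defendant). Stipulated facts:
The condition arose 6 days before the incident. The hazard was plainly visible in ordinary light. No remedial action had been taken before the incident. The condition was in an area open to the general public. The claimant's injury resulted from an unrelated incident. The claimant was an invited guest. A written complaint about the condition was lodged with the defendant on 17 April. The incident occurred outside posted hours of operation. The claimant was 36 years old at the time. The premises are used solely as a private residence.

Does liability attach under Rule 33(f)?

No — not liable.

(1) during posted hours — not met.
(i) consent to enter — satisfied.
(ii) not (entrant a minor) — holds.
(a) = T OR T = true.
(i) not open/obvious — not met.
(ii) condition ≥7 days old — not met.
So (b) is not satisfied (F OR F).
(2): T AND F → false.
(a) commercial use — not met.
(i) complaint lodged — holds.
(ii) not (public area) — fails.
So (b) is satisfied (T OR F).
So (3) is not satisfied (F AND T).
Overall = F OR F OR F = false.
Exception (proximate cause) — not satisfied.
Result: main false OR exception false → false.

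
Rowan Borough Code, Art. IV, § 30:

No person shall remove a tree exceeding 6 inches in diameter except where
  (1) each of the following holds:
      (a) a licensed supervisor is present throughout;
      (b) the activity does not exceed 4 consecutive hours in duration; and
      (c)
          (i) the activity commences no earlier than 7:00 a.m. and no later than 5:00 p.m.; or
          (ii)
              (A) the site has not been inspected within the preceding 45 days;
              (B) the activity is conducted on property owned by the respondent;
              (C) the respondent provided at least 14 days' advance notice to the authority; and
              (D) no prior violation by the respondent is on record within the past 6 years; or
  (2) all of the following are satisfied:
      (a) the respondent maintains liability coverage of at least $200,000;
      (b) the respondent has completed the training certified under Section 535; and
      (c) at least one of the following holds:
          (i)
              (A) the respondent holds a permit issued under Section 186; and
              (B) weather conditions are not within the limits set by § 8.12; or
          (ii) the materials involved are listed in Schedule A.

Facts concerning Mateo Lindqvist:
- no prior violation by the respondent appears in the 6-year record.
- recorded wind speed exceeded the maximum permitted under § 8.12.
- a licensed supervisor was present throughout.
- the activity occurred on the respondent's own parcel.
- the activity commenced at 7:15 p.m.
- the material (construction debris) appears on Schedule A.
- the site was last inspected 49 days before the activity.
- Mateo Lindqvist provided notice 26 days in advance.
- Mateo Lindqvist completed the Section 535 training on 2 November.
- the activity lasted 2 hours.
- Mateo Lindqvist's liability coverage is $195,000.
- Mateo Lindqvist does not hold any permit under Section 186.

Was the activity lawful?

(a) supervisor present — satisfied.
(b) ≤ 4 hrs duration — holds.
(i) start within hours — not satisfied.
(A) not (site inspected) — met.
(B) own property — holds.
(C) ≥14 days' notice — met.
(D) no prior violation — satisfied.
(ii) = T AND T AND T AND T = true.
(c): F OR T → true.
So (1) is satisfied (T AND T AND T).
(a) coverage ≥ $200,000 — not met.
(b) training certified — holds.
(A) holds permit — not met.
(B) not (weather ok) — holds.
(i) = F AND T = false.
(ii) Schedule A material — satisfied.
So (c) is satisfied (F OR T).
So (2) is not satisfied (F AND T AND T).
Overall = T OR F = true.

Yes — lawful.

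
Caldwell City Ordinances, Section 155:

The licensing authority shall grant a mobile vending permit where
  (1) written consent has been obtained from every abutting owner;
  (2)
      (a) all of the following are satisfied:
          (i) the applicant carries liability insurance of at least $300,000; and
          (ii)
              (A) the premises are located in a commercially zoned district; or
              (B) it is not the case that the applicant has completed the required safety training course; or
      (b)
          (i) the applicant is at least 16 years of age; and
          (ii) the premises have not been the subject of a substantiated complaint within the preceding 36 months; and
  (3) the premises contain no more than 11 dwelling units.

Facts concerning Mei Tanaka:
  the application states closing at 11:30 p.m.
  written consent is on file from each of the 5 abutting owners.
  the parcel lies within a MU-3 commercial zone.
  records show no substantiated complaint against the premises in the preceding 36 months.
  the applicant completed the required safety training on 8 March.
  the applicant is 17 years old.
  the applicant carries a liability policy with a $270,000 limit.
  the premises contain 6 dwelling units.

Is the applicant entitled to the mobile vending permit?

(1) all abutters consent — met.
(i) insurance ≥ $300,000 — fails.
(A) commercially zoned — holds.
(B) not (safety training) — not satisfied.
So (ii) is satisfied (T OR F).
(a): F AND T → false.
(i) age ≥ 16 — holds.
(ii) no complaint in 36 mo. — holds.
(b) = T AND T = true.
(2): F OR T → true.
(3) ≤ 11 units — satisfied.
Overall: T AND T AND T → true.

Yes — granted.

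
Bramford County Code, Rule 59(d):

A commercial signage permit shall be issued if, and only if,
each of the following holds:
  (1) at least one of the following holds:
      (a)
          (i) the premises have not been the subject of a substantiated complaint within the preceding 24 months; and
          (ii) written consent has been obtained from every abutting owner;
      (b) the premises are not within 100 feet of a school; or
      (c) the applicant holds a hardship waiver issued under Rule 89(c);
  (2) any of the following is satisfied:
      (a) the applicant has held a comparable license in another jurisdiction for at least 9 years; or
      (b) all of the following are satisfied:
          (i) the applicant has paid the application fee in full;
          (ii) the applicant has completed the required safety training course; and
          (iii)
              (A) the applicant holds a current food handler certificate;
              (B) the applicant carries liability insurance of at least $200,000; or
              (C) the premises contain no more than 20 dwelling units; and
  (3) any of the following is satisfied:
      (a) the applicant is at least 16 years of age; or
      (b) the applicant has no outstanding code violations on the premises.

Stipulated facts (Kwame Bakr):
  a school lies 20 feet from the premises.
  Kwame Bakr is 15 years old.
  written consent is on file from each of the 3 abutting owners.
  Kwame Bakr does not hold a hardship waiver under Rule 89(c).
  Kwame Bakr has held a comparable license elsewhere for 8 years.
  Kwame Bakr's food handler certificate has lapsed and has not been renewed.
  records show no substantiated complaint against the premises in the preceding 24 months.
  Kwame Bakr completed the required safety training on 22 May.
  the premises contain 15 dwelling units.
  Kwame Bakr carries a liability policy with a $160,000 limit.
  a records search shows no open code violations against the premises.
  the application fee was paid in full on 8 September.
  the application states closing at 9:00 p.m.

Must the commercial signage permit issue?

Yes — granted.

(i) no complaint in 24 mo. — met.
(ii) all abutters consent — holds.
(a) = T AND T = true.
(b) ≥100 ft from school — not met.
(c) hardship waiver — fails.
So (1) is satisfied (T OR F OR F).
(a) prior license ≥ 9 yr — not met.
(i) fee paid — met.
(ii) safety training — holds.
(A) food handler cert. — not satisfied.
(B) insurance ≥ $200,000 — fails.
(C) ≤ 20 units — holds.
(iii) = F OR F OR T = true.
(b): T AND T AND T → true.
So (2) is satisfied (F OR T).
(a) age ≥ 16 — not met.
(b) no code violations — satisfied.
(3) = F OR T = true.
Overall: T AND T AND T → true.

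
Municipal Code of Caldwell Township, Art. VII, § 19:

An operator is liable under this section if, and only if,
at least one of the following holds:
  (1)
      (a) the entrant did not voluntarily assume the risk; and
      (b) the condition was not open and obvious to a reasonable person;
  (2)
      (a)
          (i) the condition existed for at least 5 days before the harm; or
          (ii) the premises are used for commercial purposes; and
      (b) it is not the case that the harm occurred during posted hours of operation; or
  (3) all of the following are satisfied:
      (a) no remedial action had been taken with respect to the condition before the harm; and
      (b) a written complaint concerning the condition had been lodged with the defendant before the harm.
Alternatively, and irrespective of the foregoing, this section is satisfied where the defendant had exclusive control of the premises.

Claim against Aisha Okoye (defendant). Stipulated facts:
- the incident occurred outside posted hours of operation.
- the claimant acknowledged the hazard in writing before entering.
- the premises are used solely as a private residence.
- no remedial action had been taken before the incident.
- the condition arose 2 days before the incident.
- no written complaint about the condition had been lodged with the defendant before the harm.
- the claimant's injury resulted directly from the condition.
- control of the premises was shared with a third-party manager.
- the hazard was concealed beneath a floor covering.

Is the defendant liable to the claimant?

(a) no assumed risk — not satisfied.
(b) not open/obvious — satisfied.
(1) = F AND T = false.
(i) condition ≥5 days old — not met.
(ii) commercial use — not met.
So (a) is not satisfied (F OR F).
(b) not (during posted hours) — met.
(2): F AND T → false.
(a) no remedial action — satisfied.
(b) complaint lodged — not satisfied.
So (3) is not satisfied (T AND F).
Overall: F OR F OR F → false.
Exception (exclusive control) — not satisfied.
Result: main false OR exception false → false.

No — not liable.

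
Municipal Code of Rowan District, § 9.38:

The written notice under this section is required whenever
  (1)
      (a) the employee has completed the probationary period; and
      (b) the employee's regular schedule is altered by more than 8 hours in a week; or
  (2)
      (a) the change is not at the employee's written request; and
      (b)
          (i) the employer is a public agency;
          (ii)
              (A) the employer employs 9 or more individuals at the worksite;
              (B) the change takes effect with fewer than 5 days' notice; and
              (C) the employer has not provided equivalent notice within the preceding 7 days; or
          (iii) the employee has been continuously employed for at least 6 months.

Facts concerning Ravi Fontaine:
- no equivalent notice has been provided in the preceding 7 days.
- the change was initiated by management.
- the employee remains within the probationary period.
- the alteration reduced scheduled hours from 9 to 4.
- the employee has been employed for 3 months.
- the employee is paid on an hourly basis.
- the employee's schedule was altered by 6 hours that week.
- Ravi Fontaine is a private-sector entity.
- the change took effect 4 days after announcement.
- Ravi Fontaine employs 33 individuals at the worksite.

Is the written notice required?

(a) past probation — fails.
(b) schedule shift > 8h — not met.
(1) = F AND F = false.
(a) not employee-requested — met.
(i) public agency — not met.
(A) ≥ 9 at site — satisfied.
(B) < 5 days' notice — met.
(C) no recent notice — satisfied.
So (ii) is satisfied (T AND T AND T).
(iii) tenure ≥ 6 mo. — not satisfied.
So (b) is satisfied (F OR T OR F).
(2): T AND T → true.
Overall = F OR T = true.

Yes — required.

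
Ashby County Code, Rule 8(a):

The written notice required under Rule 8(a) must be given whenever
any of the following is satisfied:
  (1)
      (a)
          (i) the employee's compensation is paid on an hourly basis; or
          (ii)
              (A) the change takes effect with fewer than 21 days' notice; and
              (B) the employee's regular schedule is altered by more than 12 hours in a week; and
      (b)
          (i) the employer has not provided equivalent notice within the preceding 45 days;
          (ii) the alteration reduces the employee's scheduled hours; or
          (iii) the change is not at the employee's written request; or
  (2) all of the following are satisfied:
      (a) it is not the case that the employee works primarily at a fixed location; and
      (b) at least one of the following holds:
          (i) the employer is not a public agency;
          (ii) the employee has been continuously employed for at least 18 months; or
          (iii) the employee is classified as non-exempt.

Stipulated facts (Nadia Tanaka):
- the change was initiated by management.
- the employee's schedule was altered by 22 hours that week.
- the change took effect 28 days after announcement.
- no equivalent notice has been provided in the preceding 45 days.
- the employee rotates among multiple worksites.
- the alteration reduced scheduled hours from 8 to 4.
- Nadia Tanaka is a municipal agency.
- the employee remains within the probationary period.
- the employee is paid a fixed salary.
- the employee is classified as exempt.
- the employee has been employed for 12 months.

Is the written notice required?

(i) hourly-paid — not met.
(A) < 21 days' notice — not satisfied.
(B) schedule shift > 12h — satisfied.
So (ii) is not satisfied (F AND T).
(a) = F OR F = false.
(i) no recent notice — holds.
(ii) hours reduced — satisfied.
(iii) not employee-requested — met.
(b) = T OR T OR T = true.
(1): F AND T → false.
(a) not (fixed location) — met.
(i) not (public agency) — not satisfied.
(ii) tenure ≥ 18 mo. — not met.
(iii) non-exempt — fails.
(b): F OR F OR F → false.
(2): T AND F → false.
Overall: F OR F → false.

No — not required.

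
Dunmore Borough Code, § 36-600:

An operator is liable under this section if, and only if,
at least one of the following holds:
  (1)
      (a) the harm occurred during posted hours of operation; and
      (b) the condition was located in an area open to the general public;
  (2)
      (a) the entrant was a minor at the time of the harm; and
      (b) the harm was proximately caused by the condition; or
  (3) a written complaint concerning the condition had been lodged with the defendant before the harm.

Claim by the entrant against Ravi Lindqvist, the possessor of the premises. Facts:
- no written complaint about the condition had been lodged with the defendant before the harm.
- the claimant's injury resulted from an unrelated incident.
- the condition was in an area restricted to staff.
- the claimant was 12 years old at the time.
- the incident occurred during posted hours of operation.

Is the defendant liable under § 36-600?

No — not liable.

(a) during posted hours — met.
(b) public area — fails.
So (1) is not satisfied (T AND F).
(a) entrant a minor — satisfied.
(b) proximate cause — fails.
(2): T AND F → false.
(3) complaint lodged — not met.
Overall: F OR F OR F → false.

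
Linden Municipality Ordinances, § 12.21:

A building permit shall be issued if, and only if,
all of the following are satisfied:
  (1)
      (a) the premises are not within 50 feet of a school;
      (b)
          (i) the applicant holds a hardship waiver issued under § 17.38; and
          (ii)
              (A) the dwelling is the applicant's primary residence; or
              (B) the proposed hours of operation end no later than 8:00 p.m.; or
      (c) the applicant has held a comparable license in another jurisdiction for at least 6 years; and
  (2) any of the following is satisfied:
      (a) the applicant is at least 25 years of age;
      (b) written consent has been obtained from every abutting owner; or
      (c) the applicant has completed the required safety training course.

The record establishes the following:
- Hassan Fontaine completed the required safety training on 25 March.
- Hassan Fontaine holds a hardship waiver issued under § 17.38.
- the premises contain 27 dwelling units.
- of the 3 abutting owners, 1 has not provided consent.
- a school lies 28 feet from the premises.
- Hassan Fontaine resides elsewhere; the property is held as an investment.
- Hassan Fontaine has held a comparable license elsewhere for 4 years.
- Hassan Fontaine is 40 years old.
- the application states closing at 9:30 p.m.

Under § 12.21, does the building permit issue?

(a) ≥50 ft from school — fails.
(i) hardship waiver — holds.
(A) primary residence — not satisfied.
(B) closes by 8 p.m. — not met.
(ii): F OR F → false.
So (b) is not satisfied (T AND F).
(c) prior license ≥ 6 yr — not met.
(1): F OR F OR F → false.
(a) age ≥ 25 — satisfied.
(b) all abutters consent — not satisfied.
(c) safety training — holds.
(2) = T OR F OR T = true.
Overall = F AND T = false.

No — denied.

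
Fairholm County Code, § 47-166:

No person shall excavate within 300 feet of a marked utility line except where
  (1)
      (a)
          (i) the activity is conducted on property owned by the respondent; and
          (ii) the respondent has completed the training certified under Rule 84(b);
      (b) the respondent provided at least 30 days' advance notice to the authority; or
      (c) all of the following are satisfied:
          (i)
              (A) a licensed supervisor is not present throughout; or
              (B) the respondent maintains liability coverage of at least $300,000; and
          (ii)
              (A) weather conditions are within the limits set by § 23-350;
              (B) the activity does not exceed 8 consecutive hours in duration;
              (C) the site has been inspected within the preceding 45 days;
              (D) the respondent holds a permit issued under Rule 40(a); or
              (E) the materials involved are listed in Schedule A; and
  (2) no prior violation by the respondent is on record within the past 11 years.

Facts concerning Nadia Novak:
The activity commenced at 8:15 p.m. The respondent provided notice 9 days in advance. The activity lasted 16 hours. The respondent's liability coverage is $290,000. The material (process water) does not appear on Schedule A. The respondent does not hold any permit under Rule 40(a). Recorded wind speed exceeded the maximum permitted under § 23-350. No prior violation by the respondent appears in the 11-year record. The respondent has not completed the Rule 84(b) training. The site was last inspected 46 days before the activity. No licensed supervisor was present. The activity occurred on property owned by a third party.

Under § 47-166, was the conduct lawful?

(i) own property — fails.
(ii) training certified — not met.
(a) = F AND F = false.
(b) ≥30 days' notice — not met.
(A) not (supervisor present) — met.
(B) coverage ≥ $300,000 — not satisfied.
(i): T OR F → true.
(A) weather ok — not satisfied.
(B) ≤ 8 hrs duration — fails.
(C) site inspected — not met.
(D) holds permit — not met.
(E) Schedule A material — not met.
So (ii) is not satisfied (F OR F OR F OR F OR F).
(c) = T AND F = false.
So (1) is not satisfied (F OR F OR F).
(2) no prior violation — holds.
Overall: F AND T → false.

No — unlawful.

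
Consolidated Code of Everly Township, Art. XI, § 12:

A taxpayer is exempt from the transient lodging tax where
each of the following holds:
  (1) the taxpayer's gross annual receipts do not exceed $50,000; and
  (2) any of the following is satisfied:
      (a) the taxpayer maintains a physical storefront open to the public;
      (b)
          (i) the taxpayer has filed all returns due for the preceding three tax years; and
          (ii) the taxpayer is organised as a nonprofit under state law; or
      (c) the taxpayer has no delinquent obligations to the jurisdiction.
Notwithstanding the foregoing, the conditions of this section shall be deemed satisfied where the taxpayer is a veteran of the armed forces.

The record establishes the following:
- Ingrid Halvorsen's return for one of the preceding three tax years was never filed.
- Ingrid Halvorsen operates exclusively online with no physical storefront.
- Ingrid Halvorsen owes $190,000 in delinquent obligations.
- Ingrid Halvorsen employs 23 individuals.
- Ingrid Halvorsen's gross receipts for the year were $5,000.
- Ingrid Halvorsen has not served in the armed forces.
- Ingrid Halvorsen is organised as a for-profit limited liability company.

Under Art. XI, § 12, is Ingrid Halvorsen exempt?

No — not exempt.

(1) receipts ≤ $50,000 — met.
(a) has storefront — fails.
(i) returns current — not satisfied.
(ii) nonprofit — not satisfied.
(b) = F AND F = false.
(c) no delinquency — not satisfied.
(2) = F OR F OR F = false.
So Overall is not satisfied (T AND F).
Exception (veteran) — not satisfied.
Result: main false OR exception false → false.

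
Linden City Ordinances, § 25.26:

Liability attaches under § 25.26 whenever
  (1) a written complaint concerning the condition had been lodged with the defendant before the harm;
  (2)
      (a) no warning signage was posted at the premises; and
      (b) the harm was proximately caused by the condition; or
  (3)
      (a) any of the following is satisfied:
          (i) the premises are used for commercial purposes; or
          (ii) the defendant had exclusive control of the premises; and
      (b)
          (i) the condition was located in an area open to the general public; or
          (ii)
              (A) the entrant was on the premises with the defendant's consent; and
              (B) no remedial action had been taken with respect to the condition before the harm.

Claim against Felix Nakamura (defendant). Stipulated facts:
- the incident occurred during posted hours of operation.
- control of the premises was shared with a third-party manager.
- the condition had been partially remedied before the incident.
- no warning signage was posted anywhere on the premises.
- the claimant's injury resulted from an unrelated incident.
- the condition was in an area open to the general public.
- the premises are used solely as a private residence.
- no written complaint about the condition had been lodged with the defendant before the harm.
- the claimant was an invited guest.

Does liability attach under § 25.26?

(1) complaint lodged — not met.
(a) no signage posted — met.
(b) proximate cause — not satisfied.
(2): T AND F → false.
(i) commercial use — not satisfied.
(ii) exclusive control — not met.
(a): F OR F → false.
(i) public area — satisfied.
(A) consent to enter — holds.
(B) no remedial action — fails.
(ii) = T AND F = false.
(b) = T OR F = true.
(3) = F AND T = false.
Overall = F OR F OR F = false.

No — not liable.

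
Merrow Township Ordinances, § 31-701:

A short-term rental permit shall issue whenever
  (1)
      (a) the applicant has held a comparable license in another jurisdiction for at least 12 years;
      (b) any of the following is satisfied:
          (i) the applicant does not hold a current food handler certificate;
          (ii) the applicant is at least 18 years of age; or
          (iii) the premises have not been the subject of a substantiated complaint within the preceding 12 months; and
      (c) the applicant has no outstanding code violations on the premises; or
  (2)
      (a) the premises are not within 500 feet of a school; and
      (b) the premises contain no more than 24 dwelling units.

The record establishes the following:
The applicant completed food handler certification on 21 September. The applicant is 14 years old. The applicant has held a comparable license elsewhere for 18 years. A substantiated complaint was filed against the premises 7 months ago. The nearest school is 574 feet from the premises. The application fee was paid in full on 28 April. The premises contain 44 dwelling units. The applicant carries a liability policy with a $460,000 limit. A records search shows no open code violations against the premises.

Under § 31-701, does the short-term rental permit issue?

No — denied.

(a) prior license ≥ 12 yr — holds.
(i) not (food handler cert.) — not satisfied.
(ii) age ≥ 18 — fails.
(iii) no complaint in 12 mo. — not met.
(b): F OR F OR F → false.
(c) no code violations — holds.
So (1) is not satisfied (T AND F AND T).
(a) ≥500 ft from school — holds.
(b) ≤ 24 units — not met.
(2) = T AND F = false.
Overall: F OR F → false.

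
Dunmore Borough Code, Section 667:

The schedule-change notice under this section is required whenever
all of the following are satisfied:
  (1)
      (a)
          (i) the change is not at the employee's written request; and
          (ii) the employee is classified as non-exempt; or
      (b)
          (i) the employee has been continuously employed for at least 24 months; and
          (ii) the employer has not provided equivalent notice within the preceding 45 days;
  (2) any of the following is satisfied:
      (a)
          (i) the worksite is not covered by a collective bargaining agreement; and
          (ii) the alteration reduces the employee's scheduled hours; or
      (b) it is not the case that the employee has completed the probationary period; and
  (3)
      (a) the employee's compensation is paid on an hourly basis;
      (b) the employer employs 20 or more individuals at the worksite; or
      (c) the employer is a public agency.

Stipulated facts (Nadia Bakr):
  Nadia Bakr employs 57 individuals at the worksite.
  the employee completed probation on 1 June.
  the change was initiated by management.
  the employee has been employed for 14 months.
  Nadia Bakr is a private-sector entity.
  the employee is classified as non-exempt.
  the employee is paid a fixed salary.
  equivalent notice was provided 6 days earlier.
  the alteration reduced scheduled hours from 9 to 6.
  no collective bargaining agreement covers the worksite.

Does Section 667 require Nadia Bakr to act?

Yes — required.

(i) not employee-requested — met.
(ii) non-exempt — satisfied.
So (a) is satisfied (T AND T).
(i) tenure ≥ 24 mo. — not met.
(ii) no recent notice — not met.
(b): F AND F → false.
So (1) is satisfied (T OR F).
(i) no CBA — met.
(ii) hours reduced — holds.
(a) = T AND T = true.
(b) not (past probation) — not met.
So (2) is satisfied (T OR F).
(a) hourly-paid — fails.
(b) ≥ 20 at site — satisfied.
(c) public agency — fails.
(3) = F OR T OR F = true.
Overall: T AND T AND T → true.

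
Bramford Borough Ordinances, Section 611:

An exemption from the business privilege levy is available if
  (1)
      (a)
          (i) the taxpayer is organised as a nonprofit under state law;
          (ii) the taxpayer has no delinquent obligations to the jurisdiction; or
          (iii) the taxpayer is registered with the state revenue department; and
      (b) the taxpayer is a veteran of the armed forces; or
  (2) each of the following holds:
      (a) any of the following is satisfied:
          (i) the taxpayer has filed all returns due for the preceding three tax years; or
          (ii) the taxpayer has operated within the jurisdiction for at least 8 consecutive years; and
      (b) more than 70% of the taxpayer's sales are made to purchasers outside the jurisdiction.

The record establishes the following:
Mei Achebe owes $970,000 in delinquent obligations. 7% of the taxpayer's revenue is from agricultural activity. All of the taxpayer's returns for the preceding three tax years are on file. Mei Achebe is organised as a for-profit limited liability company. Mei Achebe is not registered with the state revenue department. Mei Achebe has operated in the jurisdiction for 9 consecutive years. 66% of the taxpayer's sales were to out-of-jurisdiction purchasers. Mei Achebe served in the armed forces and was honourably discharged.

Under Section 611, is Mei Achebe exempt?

No — not exempt.

(i) nonprofit — fails.
(ii) no delinquency — not met.
(iii) state-registered — fails.
So (a) is not satisfied (F OR F OR F).
(b) veteran — met.
So (1) is not satisfied (F AND T).
(i) returns current — satisfied.
(ii) ≥ 8 yrs in jurisdiction — holds.
So (a) is satisfied (T OR T).
(b) >70% out-of-jur. sales — fails.
(2): T AND F → false.
Overall = F OR F = false.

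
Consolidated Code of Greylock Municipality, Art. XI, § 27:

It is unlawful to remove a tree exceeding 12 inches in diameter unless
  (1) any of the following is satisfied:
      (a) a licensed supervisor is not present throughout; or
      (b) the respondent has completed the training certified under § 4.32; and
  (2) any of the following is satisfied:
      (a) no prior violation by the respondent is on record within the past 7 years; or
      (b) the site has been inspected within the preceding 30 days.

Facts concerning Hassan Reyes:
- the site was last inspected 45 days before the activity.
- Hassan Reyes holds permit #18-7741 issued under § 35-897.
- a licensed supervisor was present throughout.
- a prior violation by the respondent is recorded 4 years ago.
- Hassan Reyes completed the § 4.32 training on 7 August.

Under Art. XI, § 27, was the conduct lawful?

(a) not (supervisor present) — not satisfied.
(b) training certified — met.
(1): F OR T → true.
(a) no prior violation — not satisfied.
(b) site inspected — not satisfied.
So (2) is not satisfied (F OR F).
Overall = T AND F = false.

No — unlawful.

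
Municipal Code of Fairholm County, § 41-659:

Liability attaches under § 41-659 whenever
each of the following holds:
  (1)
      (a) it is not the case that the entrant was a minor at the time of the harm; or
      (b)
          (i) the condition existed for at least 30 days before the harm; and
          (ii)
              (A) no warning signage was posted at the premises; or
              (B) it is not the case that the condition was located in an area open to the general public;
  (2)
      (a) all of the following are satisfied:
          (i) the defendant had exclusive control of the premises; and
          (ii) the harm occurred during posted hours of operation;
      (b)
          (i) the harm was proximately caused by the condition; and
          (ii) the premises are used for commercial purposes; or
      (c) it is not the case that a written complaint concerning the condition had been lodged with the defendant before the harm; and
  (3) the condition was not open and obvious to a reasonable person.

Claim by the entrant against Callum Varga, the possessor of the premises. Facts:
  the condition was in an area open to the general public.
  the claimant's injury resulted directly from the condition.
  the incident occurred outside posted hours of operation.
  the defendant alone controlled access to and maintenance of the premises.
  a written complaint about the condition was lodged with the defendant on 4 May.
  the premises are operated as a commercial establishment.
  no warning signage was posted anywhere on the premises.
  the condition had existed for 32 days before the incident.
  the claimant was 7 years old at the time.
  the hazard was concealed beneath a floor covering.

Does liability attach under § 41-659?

(a) not (entrant a minor) — fails.
(i) condition ≥30 days old — holds.
(A) no signage posted — met.
(B) not (public area) — not satisfied.
(ii) = T OR F = true.
So (b) is satisfied (T AND T).
(1) = F OR T = true.
(i) exclusive control — satisfied.
(ii) during posted hours — not satisfied.
(a): T AND F → false.
(i) proximate cause — satisfied.
(ii) commercial use — holds.
(b): T AND T → true.
(c) not (complaint lodged) — fails.
(2) = F OR T OR F = true.
(3) not open/obvious — satisfied.
Overall = T AND T AND T = true.

Yes — liable.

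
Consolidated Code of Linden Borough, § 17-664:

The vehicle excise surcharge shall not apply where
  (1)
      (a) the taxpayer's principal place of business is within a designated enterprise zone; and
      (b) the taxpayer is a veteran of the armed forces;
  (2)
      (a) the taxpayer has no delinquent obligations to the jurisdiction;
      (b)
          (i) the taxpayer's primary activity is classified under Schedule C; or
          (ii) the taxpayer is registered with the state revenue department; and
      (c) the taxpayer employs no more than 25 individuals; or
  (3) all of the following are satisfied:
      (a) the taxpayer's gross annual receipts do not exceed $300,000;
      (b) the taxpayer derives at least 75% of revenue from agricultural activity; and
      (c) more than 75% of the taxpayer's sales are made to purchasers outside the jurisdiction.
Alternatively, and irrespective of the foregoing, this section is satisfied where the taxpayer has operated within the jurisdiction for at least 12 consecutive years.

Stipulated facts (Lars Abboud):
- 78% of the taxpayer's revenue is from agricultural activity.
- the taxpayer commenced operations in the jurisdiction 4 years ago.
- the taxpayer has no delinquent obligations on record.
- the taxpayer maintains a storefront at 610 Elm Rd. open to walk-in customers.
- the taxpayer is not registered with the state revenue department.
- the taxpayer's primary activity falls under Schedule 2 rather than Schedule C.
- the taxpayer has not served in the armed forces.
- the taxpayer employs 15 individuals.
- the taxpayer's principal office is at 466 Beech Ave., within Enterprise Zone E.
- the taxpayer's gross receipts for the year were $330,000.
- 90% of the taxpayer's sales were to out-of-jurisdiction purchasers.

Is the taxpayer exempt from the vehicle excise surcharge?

No — not exempt.

(a) in enterprise zone — met.
(b) veteran — fails.
(1) = T AND F = false.
(a) no delinquency — holds.
(i) Schedule C activity — not satisfied.
(ii) state-registered — not satisfied.
(b): F OR F → false.
(c) ≤ 25 employees — satisfied.
So (2) is not satisfied (T AND F AND T).
(a) receipts ≤ $300,000 — fails.
(b) ≥75% agricultural — met.
(c) >75% out-of-jur. sales — met.
(3) = F AND T AND T = false.
Overall: F OR F OR F → false.
Exception (≥ 12 yrs in jurisdiction) — not satisfied.
Result: main false OR exception false → false.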